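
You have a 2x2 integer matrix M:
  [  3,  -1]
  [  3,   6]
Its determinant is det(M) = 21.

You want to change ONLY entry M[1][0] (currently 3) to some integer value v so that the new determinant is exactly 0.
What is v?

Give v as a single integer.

det is linear in entry M[1][0]: det = old_det + (v - 3) * C_10
Cofactor C_10 = 1
Want det = 0: 21 + (v - 3) * 1 = 0
  (v - 3) = -21 / 1 = -21
  v = 3 + (-21) = -18

Answer: -18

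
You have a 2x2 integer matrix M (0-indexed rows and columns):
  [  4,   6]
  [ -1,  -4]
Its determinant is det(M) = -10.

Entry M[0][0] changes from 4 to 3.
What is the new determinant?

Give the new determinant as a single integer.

Answer: -6

Derivation:
det is linear in row 0: changing M[0][0] by delta changes det by delta * cofactor(0,0).
Cofactor C_00 = (-1)^(0+0) * minor(0,0) = -4
Entry delta = 3 - 4 = -1
Det delta = -1 * -4 = 4
New det = -10 + 4 = -6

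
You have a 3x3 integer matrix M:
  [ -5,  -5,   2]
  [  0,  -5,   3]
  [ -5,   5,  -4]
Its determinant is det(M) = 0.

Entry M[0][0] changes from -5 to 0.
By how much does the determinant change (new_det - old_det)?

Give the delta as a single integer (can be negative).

Answer: 25

Derivation:
Cofactor C_00 = 5
Entry delta = 0 - -5 = 5
Det delta = entry_delta * cofactor = 5 * 5 = 25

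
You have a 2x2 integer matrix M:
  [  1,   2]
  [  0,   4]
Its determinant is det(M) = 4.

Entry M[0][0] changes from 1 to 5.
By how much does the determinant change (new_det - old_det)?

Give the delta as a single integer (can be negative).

Cofactor C_00 = 4
Entry delta = 5 - 1 = 4
Det delta = entry_delta * cofactor = 4 * 4 = 16

Answer: 16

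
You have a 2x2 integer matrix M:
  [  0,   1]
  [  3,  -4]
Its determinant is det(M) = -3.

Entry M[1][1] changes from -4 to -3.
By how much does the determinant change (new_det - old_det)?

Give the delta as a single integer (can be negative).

Cofactor C_11 = 0
Entry delta = -3 - -4 = 1
Det delta = entry_delta * cofactor = 1 * 0 = 0

Answer: 0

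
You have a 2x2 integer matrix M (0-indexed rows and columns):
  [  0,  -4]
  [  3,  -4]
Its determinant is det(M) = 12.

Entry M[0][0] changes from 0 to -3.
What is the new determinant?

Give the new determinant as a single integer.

det is linear in row 0: changing M[0][0] by delta changes det by delta * cofactor(0,0).
Cofactor C_00 = (-1)^(0+0) * minor(0,0) = -4
Entry delta = -3 - 0 = -3
Det delta = -3 * -4 = 12
New det = 12 + 12 = 24

Answer: 24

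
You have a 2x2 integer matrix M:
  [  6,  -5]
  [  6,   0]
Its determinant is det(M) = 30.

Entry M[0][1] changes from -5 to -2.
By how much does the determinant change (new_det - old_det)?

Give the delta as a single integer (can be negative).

Answer: -18

Derivation:
Cofactor C_01 = -6
Entry delta = -2 - -5 = 3
Det delta = entry_delta * cofactor = 3 * -6 = -18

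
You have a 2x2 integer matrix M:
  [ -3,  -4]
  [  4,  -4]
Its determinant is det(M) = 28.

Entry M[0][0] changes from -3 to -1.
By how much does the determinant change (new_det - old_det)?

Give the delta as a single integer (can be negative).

Answer: -8

Derivation:
Cofactor C_00 = -4
Entry delta = -1 - -3 = 2
Det delta = entry_delta * cofactor = 2 * -4 = -8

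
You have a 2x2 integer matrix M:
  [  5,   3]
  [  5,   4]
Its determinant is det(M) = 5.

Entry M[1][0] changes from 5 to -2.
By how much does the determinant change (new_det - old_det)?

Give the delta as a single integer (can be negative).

Answer: 21

Derivation:
Cofactor C_10 = -3
Entry delta = -2 - 5 = -7
Det delta = entry_delta * cofactor = -7 * -3 = 21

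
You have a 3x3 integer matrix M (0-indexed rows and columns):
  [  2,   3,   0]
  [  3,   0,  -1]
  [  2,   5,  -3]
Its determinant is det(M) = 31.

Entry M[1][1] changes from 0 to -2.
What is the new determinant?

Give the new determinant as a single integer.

det is linear in row 1: changing M[1][1] by delta changes det by delta * cofactor(1,1).
Cofactor C_11 = (-1)^(1+1) * minor(1,1) = -6
Entry delta = -2 - 0 = -2
Det delta = -2 * -6 = 12
New det = 31 + 12 = 43

Answer: 43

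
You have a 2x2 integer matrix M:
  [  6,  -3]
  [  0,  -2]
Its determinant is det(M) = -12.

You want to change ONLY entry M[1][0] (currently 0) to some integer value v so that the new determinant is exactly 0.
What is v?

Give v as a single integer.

det is linear in entry M[1][0]: det = old_det + (v - 0) * C_10
Cofactor C_10 = 3
Want det = 0: -12 + (v - 0) * 3 = 0
  (v - 0) = 12 / 3 = 4
  v = 0 + (4) = 4

Answer: 4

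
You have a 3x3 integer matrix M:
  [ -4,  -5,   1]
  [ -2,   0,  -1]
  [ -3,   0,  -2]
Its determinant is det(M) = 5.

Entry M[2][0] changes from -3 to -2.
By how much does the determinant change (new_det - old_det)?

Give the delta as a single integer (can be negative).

Answer: 5

Derivation:
Cofactor C_20 = 5
Entry delta = -2 - -3 = 1
Det delta = entry_delta * cofactor = 1 * 5 = 5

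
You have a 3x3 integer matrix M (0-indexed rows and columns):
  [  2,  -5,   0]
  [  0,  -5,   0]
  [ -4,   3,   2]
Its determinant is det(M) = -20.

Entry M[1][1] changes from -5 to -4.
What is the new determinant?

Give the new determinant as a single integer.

det is linear in row 1: changing M[1][1] by delta changes det by delta * cofactor(1,1).
Cofactor C_11 = (-1)^(1+1) * minor(1,1) = 4
Entry delta = -4 - -5 = 1
Det delta = 1 * 4 = 4
New det = -20 + 4 = -16

Answer: -16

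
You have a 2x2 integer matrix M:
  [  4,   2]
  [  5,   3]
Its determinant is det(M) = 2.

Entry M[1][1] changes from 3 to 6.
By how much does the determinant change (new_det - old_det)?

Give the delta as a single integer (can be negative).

Cofactor C_11 = 4
Entry delta = 6 - 3 = 3
Det delta = entry_delta * cofactor = 3 * 4 = 12

Answer: 12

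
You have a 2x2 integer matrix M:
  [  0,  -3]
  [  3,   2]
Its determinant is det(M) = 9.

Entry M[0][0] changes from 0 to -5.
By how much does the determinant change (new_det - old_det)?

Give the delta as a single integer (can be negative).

Answer: -10

Derivation:
Cofactor C_00 = 2
Entry delta = -5 - 0 = -5
Det delta = entry_delta * cofactor = -5 * 2 = -10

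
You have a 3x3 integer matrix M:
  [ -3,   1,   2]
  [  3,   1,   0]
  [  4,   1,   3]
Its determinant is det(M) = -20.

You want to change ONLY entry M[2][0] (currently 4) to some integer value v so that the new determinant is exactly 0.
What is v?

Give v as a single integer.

Answer: -6

Derivation:
det is linear in entry M[2][0]: det = old_det + (v - 4) * C_20
Cofactor C_20 = -2
Want det = 0: -20 + (v - 4) * -2 = 0
  (v - 4) = 20 / -2 = -10
  v = 4 + (-10) = -6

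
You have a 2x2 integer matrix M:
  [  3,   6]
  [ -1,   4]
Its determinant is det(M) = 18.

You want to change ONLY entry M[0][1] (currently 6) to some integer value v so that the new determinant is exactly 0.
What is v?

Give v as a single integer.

det is linear in entry M[0][1]: det = old_det + (v - 6) * C_01
Cofactor C_01 = 1
Want det = 0: 18 + (v - 6) * 1 = 0
  (v - 6) = -18 / 1 = -18
  v = 6 + (-18) = -12

Answer: -12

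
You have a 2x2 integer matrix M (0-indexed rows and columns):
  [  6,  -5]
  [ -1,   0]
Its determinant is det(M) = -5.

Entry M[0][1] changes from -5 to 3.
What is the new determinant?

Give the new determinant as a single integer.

Answer: 3

Derivation:
det is linear in row 0: changing M[0][1] by delta changes det by delta * cofactor(0,1).
Cofactor C_01 = (-1)^(0+1) * minor(0,1) = 1
Entry delta = 3 - -5 = 8
Det delta = 8 * 1 = 8
New det = -5 + 8 = 3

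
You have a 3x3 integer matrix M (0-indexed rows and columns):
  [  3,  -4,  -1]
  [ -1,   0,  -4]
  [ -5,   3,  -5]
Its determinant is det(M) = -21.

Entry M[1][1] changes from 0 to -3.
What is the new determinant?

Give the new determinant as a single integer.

Answer: 39

Derivation:
det is linear in row 1: changing M[1][1] by delta changes det by delta * cofactor(1,1).
Cofactor C_11 = (-1)^(1+1) * minor(1,1) = -20
Entry delta = -3 - 0 = -3
Det delta = -3 * -20 = 60
New det = -21 + 60 = 39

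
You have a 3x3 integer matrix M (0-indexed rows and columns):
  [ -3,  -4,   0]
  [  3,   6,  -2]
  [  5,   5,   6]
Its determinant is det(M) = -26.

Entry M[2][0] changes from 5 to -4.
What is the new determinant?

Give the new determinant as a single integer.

det is linear in row 2: changing M[2][0] by delta changes det by delta * cofactor(2,0).
Cofactor C_20 = (-1)^(2+0) * minor(2,0) = 8
Entry delta = -4 - 5 = -9
Det delta = -9 * 8 = -72
New det = -26 + -72 = -98

Answer: -98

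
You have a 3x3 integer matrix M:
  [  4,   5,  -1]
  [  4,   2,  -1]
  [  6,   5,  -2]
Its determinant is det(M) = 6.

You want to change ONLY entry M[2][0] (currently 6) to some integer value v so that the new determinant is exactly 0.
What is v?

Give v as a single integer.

Answer: 8

Derivation:
det is linear in entry M[2][0]: det = old_det + (v - 6) * C_20
Cofactor C_20 = -3
Want det = 0: 6 + (v - 6) * -3 = 0
  (v - 6) = -6 / -3 = 2
  v = 6 + (2) = 8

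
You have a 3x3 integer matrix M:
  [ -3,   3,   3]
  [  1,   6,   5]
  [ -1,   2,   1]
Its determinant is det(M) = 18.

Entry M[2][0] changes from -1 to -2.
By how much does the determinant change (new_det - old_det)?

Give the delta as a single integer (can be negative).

Cofactor C_20 = -3
Entry delta = -2 - -1 = -1
Det delta = entry_delta * cofactor = -1 * -3 = 3

Answer: 3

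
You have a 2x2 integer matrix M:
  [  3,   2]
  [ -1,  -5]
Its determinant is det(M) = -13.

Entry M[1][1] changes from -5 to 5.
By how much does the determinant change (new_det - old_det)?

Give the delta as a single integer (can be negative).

Answer: 30

Derivation:
Cofactor C_11 = 3
Entry delta = 5 - -5 = 10
Det delta = entry_delta * cofactor = 10 * 3 = 30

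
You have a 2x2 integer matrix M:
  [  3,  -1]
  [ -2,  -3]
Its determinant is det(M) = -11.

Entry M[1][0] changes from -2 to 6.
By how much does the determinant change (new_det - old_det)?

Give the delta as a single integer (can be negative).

Cofactor C_10 = 1
Entry delta = 6 - -2 = 8
Det delta = entry_delta * cofactor = 8 * 1 = 8

Answer: 8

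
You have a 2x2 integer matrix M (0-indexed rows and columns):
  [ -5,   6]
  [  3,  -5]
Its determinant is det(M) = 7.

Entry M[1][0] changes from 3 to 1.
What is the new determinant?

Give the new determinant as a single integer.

det is linear in row 1: changing M[1][0] by delta changes det by delta * cofactor(1,0).
Cofactor C_10 = (-1)^(1+0) * minor(1,0) = -6
Entry delta = 1 - 3 = -2
Det delta = -2 * -6 = 12
New det = 7 + 12 = 19

Answer: 19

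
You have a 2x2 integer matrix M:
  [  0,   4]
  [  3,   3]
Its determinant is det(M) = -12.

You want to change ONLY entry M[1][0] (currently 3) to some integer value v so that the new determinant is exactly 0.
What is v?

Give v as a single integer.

det is linear in entry M[1][0]: det = old_det + (v - 3) * C_10
Cofactor C_10 = -4
Want det = 0: -12 + (v - 3) * -4 = 0
  (v - 3) = 12 / -4 = -3
  v = 3 + (-3) = 0

Answer: 0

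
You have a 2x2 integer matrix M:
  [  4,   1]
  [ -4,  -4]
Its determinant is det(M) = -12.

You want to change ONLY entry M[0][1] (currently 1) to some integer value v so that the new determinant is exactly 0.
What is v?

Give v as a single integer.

Answer: 4

Derivation:
det is linear in entry M[0][1]: det = old_det + (v - 1) * C_01
Cofactor C_01 = 4
Want det = 0: -12 + (v - 1) * 4 = 0
  (v - 1) = 12 / 4 = 3
  v = 1 + (3) = 4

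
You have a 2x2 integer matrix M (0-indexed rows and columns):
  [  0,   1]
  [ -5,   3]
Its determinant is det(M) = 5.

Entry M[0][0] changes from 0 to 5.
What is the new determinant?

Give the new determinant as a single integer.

Answer: 20

Derivation:
det is linear in row 0: changing M[0][0] by delta changes det by delta * cofactor(0,0).
Cofactor C_00 = (-1)^(0+0) * minor(0,0) = 3
Entry delta = 5 - 0 = 5
Det delta = 5 * 3 = 15
New det = 5 + 15 = 20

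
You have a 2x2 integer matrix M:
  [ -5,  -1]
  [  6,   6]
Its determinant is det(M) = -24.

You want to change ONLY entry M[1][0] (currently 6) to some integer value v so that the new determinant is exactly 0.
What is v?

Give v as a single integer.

Answer: 30

Derivation:
det is linear in entry M[1][0]: det = old_det + (v - 6) * C_10
Cofactor C_10 = 1
Want det = 0: -24 + (v - 6) * 1 = 0
  (v - 6) = 24 / 1 = 24
  v = 6 + (24) = 30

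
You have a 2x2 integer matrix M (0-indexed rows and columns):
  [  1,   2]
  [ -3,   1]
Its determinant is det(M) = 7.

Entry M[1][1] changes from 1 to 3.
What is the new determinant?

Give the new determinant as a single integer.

Answer: 9

Derivation:
det is linear in row 1: changing M[1][1] by delta changes det by delta * cofactor(1,1).
Cofactor C_11 = (-1)^(1+1) * minor(1,1) = 1
Entry delta = 3 - 1 = 2
Det delta = 2 * 1 = 2
New det = 7 + 2 = 9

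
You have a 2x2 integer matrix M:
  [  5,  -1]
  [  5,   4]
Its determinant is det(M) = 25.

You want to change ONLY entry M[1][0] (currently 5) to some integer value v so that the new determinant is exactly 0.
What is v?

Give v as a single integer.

Answer: -20

Derivation:
det is linear in entry M[1][0]: det = old_det + (v - 5) * C_10
Cofactor C_10 = 1
Want det = 0: 25 + (v - 5) * 1 = 0
  (v - 5) = -25 / 1 = -25
  v = 5 + (-25) = -20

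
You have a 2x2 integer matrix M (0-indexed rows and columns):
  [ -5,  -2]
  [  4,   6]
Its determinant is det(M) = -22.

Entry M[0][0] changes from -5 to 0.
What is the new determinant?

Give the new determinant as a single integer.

det is linear in row 0: changing M[0][0] by delta changes det by delta * cofactor(0,0).
Cofactor C_00 = (-1)^(0+0) * minor(0,0) = 6
Entry delta = 0 - -5 = 5
Det delta = 5 * 6 = 30
New det = -22 + 30 = 8

Answer: 8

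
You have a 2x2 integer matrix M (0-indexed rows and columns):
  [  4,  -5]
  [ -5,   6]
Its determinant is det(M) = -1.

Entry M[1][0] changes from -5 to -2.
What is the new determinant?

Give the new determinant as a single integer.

det is linear in row 1: changing M[1][0] by delta changes det by delta * cofactor(1,0).
Cofactor C_10 = (-1)^(1+0) * minor(1,0) = 5
Entry delta = -2 - -5 = 3
Det delta = 3 * 5 = 15
New det = -1 + 15 = 14

Answer: 14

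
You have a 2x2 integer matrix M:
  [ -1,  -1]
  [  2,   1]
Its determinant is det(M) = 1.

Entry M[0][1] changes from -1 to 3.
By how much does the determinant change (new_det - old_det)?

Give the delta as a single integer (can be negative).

Cofactor C_01 = -2
Entry delta = 3 - -1 = 4
Det delta = entry_delta * cofactor = 4 * -2 = -8

Answer: -8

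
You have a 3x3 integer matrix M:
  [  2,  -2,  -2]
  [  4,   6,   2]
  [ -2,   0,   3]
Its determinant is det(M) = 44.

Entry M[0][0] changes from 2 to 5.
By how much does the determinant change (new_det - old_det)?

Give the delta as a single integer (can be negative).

Answer: 54

Derivation:
Cofactor C_00 = 18
Entry delta = 5 - 2 = 3
Det delta = entry_delta * cofactor = 3 * 18 = 54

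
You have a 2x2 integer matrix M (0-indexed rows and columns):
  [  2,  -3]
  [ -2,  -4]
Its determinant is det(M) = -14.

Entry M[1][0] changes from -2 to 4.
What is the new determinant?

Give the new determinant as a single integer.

det is linear in row 1: changing M[1][0] by delta changes det by delta * cofactor(1,0).
Cofactor C_10 = (-1)^(1+0) * minor(1,0) = 3
Entry delta = 4 - -2 = 6
Det delta = 6 * 3 = 18
New det = -14 + 18 = 4

Answer: 4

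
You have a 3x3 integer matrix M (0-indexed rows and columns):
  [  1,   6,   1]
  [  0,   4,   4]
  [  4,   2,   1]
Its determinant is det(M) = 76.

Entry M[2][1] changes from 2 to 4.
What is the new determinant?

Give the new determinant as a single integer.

Answer: 68

Derivation:
det is linear in row 2: changing M[2][1] by delta changes det by delta * cofactor(2,1).
Cofactor C_21 = (-1)^(2+1) * minor(2,1) = -4
Entry delta = 4 - 2 = 2
Det delta = 2 * -4 = -8
New det = 76 + -8 = 68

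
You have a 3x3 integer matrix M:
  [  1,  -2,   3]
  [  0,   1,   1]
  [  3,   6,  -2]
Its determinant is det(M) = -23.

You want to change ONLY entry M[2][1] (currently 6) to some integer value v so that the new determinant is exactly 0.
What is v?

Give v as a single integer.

Answer: -17

Derivation:
det is linear in entry M[2][1]: det = old_det + (v - 6) * C_21
Cofactor C_21 = -1
Want det = 0: -23 + (v - 6) * -1 = 0
  (v - 6) = 23 / -1 = -23
  v = 6 + (-23) = -17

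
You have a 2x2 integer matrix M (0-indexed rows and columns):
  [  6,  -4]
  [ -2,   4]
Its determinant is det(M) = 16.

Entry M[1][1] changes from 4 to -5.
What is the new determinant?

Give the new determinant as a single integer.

det is linear in row 1: changing M[1][1] by delta changes det by delta * cofactor(1,1).
Cofactor C_11 = (-1)^(1+1) * minor(1,1) = 6
Entry delta = -5 - 4 = -9
Det delta = -9 * 6 = -54
New det = 16 + -54 = -38

Answer: -38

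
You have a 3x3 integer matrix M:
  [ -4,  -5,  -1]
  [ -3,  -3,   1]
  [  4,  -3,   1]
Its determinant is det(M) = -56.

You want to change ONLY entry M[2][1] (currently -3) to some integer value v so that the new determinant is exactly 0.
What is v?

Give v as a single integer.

Answer: 5

Derivation:
det is linear in entry M[2][1]: det = old_det + (v - -3) * C_21
Cofactor C_21 = 7
Want det = 0: -56 + (v - -3) * 7 = 0
  (v - -3) = 56 / 7 = 8
  v = -3 + (8) = 5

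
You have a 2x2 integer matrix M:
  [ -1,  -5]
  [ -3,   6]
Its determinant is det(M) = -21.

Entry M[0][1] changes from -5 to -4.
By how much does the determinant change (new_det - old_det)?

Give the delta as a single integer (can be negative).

Answer: 3

Derivation:
Cofactor C_01 = 3
Entry delta = -4 - -5 = 1
Det delta = entry_delta * cofactor = 1 * 3 = 3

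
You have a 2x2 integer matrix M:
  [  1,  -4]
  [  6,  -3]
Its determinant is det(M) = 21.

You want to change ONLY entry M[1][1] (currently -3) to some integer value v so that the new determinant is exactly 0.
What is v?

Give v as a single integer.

Answer: -24

Derivation:
det is linear in entry M[1][1]: det = old_det + (v - -3) * C_11
Cofactor C_11 = 1
Want det = 0: 21 + (v - -3) * 1 = 0
  (v - -3) = -21 / 1 = -21
  v = -3 + (-21) = -24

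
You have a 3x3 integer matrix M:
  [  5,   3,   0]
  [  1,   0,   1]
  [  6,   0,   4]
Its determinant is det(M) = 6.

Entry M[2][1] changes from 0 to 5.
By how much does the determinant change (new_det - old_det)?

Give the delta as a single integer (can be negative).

Answer: -25

Derivation:
Cofactor C_21 = -5
Entry delta = 5 - 0 = 5
Det delta = entry_delta * cofactor = 5 * -5 = -25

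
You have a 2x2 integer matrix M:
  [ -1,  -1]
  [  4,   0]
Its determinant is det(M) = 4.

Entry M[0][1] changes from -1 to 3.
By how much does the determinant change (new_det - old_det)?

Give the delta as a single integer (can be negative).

Answer: -16

Derivation:
Cofactor C_01 = -4
Entry delta = 3 - -1 = 4
Det delta = entry_delta * cofactor = 4 * -4 = -16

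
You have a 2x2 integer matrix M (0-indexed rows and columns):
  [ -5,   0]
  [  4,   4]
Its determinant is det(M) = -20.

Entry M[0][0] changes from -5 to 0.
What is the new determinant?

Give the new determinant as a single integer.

Answer: 0

Derivation:
det is linear in row 0: changing M[0][0] by delta changes det by delta * cofactor(0,0).
Cofactor C_00 = (-1)^(0+0) * minor(0,0) = 4
Entry delta = 0 - -5 = 5
Det delta = 5 * 4 = 20
New det = -20 + 20 = 0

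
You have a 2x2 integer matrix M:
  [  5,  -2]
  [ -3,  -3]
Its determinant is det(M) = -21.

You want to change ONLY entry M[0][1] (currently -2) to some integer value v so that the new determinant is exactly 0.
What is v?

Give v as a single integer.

det is linear in entry M[0][1]: det = old_det + (v - -2) * C_01
Cofactor C_01 = 3
Want det = 0: -21 + (v - -2) * 3 = 0
  (v - -2) = 21 / 3 = 7
  v = -2 + (7) = 5

Answer: 5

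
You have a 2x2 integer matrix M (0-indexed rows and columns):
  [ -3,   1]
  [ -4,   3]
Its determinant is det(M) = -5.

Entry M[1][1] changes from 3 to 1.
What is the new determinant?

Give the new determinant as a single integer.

Answer: 1

Derivation:
det is linear in row 1: changing M[1][1] by delta changes det by delta * cofactor(1,1).
Cofactor C_11 = (-1)^(1+1) * minor(1,1) = -3
Entry delta = 1 - 3 = -2
Det delta = -2 * -3 = 6
New det = -5 + 6 = 1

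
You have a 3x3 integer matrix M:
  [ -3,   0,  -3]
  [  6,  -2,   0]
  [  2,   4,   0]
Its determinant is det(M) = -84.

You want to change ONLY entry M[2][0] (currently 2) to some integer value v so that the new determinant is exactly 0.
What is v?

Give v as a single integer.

det is linear in entry M[2][0]: det = old_det + (v - 2) * C_20
Cofactor C_20 = -6
Want det = 0: -84 + (v - 2) * -6 = 0
  (v - 2) = 84 / -6 = -14
  v = 2 + (-14) = -12

Answer: -12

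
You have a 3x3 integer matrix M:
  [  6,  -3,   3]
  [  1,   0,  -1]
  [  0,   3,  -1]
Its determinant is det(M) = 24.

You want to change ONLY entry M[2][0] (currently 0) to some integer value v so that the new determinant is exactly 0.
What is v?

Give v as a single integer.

det is linear in entry M[2][0]: det = old_det + (v - 0) * C_20
Cofactor C_20 = 3
Want det = 0: 24 + (v - 0) * 3 = 0
  (v - 0) = -24 / 3 = -8
  v = 0 + (-8) = -8

Answer: -8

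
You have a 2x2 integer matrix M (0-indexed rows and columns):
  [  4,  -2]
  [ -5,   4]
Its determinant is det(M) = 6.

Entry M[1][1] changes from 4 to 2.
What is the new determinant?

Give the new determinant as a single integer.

Answer: -2

Derivation:
det is linear in row 1: changing M[1][1] by delta changes det by delta * cofactor(1,1).
Cofactor C_11 = (-1)^(1+1) * minor(1,1) = 4
Entry delta = 2 - 4 = -2
Det delta = -2 * 4 = -8
New det = 6 + -8 = -2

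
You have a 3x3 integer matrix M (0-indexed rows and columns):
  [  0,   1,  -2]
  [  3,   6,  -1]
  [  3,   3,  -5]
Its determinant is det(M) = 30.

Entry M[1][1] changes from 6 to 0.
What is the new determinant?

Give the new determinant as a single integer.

Answer: -6

Derivation:
det is linear in row 1: changing M[1][1] by delta changes det by delta * cofactor(1,1).
Cofactor C_11 = (-1)^(1+1) * minor(1,1) = 6
Entry delta = 0 - 6 = -6
Det delta = -6 * 6 = -36
New det = 30 + -36 = -6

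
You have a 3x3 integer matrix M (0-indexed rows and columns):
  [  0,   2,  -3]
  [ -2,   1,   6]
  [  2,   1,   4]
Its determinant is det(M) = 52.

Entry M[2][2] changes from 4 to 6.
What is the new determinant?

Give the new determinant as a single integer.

Answer: 60

Derivation:
det is linear in row 2: changing M[2][2] by delta changes det by delta * cofactor(2,2).
Cofactor C_22 = (-1)^(2+2) * minor(2,2) = 4
Entry delta = 6 - 4 = 2
Det delta = 2 * 4 = 8
New det = 52 + 8 = 60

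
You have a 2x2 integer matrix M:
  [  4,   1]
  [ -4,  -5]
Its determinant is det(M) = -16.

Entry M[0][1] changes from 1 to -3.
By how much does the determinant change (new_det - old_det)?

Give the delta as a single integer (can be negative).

Answer: -16

Derivation:
Cofactor C_01 = 4
Entry delta = -3 - 1 = -4
Det delta = entry_delta * cofactor = -4 * 4 = -16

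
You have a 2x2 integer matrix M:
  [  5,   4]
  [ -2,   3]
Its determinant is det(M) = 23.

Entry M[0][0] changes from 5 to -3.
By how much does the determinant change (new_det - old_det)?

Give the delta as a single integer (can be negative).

Cofactor C_00 = 3
Entry delta = -3 - 5 = -8
Det delta = entry_delta * cofactor = -8 * 3 = -24

Answer: -24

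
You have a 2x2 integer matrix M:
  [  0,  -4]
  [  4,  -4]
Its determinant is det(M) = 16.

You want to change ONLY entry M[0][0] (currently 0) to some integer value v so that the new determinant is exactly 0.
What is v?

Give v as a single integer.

Answer: 4

Derivation:
det is linear in entry M[0][0]: det = old_det + (v - 0) * C_00
Cofactor C_00 = -4
Want det = 0: 16 + (v - 0) * -4 = 0
  (v - 0) = -16 / -4 = 4
  v = 0 + (4) = 4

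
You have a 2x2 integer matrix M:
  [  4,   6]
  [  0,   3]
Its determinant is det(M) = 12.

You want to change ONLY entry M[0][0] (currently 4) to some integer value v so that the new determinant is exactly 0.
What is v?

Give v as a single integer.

Answer: 0

Derivation:
det is linear in entry M[0][0]: det = old_det + (v - 4) * C_00
Cofactor C_00 = 3
Want det = 0: 12 + (v - 4) * 3 = 0
  (v - 4) = -12 / 3 = -4
  v = 4 + (-4) = 0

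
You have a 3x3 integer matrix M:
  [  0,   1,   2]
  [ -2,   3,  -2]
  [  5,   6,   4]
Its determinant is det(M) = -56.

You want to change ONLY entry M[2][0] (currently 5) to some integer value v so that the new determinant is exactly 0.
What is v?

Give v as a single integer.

det is linear in entry M[2][0]: det = old_det + (v - 5) * C_20
Cofactor C_20 = -8
Want det = 0: -56 + (v - 5) * -8 = 0
  (v - 5) = 56 / -8 = -7
  v = 5 + (-7) = -2

Answer: -2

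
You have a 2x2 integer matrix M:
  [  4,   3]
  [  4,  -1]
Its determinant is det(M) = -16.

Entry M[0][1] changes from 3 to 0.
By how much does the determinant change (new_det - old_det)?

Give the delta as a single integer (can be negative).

Cofactor C_01 = -4
Entry delta = 0 - 3 = -3
Det delta = entry_delta * cofactor = -3 * -4 = 12

Answer: 12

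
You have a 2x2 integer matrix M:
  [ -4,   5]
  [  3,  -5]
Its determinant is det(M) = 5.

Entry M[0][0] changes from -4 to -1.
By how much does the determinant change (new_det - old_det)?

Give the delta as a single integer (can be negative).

Cofactor C_00 = -5
Entry delta = -1 - -4 = 3
Det delta = entry_delta * cofactor = 3 * -5 = -15

Answer: -15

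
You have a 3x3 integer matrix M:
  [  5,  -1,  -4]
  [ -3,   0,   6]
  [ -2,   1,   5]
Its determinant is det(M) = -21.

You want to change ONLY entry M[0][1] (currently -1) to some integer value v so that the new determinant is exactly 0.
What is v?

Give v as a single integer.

Answer: 6

Derivation:
det is linear in entry M[0][1]: det = old_det + (v - -1) * C_01
Cofactor C_01 = 3
Want det = 0: -21 + (v - -1) * 3 = 0
  (v - -1) = 21 / 3 = 7
  v = -1 + (7) = 6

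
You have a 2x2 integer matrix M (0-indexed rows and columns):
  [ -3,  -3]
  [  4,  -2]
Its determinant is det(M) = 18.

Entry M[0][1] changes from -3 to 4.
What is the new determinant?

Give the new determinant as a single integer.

Answer: -10

Derivation:
det is linear in row 0: changing M[0][1] by delta changes det by delta * cofactor(0,1).
Cofactor C_01 = (-1)^(0+1) * minor(0,1) = -4
Entry delta = 4 - -3 = 7
Det delta = 7 * -4 = -28
New det = 18 + -28 = -10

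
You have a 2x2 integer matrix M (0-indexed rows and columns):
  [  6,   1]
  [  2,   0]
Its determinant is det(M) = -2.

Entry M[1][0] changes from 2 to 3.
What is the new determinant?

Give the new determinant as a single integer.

Answer: -3

Derivation:
det is linear in row 1: changing M[1][0] by delta changes det by delta * cofactor(1,0).
Cofactor C_10 = (-1)^(1+0) * minor(1,0) = -1
Entry delta = 3 - 2 = 1
Det delta = 1 * -1 = -1
New det = -2 + -1 = -3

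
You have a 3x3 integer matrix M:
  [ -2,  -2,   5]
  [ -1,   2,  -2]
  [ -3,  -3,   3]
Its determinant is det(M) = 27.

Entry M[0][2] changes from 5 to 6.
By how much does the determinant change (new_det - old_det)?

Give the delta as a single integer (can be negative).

Cofactor C_02 = 9
Entry delta = 6 - 5 = 1
Det delta = entry_delta * cofactor = 1 * 9 = 9

Answer: 9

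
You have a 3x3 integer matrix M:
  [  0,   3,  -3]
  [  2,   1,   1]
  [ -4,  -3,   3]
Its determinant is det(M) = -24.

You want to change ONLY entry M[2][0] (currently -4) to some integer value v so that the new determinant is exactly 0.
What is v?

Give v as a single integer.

det is linear in entry M[2][0]: det = old_det + (v - -4) * C_20
Cofactor C_20 = 6
Want det = 0: -24 + (v - -4) * 6 = 0
  (v - -4) = 24 / 6 = 4
  v = -4 + (4) = 0

Answer: 0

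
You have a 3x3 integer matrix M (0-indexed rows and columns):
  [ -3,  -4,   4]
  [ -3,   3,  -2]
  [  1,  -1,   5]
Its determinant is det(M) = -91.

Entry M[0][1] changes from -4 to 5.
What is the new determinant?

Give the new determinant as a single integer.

det is linear in row 0: changing M[0][1] by delta changes det by delta * cofactor(0,1).
Cofactor C_01 = (-1)^(0+1) * minor(0,1) = 13
Entry delta = 5 - -4 = 9
Det delta = 9 * 13 = 117
New det = -91 + 117 = 26

Answer: 26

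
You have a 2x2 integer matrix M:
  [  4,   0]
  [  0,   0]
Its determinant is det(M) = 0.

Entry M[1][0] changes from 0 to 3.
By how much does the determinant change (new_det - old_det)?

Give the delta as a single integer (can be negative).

Answer: 0

Derivation:
Cofactor C_10 = 0
Entry delta = 3 - 0 = 3
Det delta = entry_delta * cofactor = 3 * 0 = 0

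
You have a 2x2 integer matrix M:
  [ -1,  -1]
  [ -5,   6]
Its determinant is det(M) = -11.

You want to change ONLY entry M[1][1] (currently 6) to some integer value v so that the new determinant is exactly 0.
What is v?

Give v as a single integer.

Answer: -5

Derivation:
det is linear in entry M[1][1]: det = old_det + (v - 6) * C_11
Cofactor C_11 = -1
Want det = 0: -11 + (v - 6) * -1 = 0
  (v - 6) = 11 / -1 = -11
  v = 6 + (-11) = -5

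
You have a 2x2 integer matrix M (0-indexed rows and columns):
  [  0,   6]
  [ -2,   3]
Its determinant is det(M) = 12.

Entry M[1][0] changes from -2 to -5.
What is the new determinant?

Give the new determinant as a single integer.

Answer: 30

Derivation:
det is linear in row 1: changing M[1][0] by delta changes det by delta * cofactor(1,0).
Cofactor C_10 = (-1)^(1+0) * minor(1,0) = -6
Entry delta = -5 - -2 = -3
Det delta = -3 * -6 = 18
New det = 12 + 18 = 30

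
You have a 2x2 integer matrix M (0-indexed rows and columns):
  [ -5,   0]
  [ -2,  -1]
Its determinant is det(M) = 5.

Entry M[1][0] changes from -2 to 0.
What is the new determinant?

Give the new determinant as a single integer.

det is linear in row 1: changing M[1][0] by delta changes det by delta * cofactor(1,0).
Cofactor C_10 = (-1)^(1+0) * minor(1,0) = 0
Entry delta = 0 - -2 = 2
Det delta = 2 * 0 = 0
New det = 5 + 0 = 5

Answer: 5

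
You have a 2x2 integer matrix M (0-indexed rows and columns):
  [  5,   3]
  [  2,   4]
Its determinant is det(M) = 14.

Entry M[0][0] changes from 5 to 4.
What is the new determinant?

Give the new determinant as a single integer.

det is linear in row 0: changing M[0][0] by delta changes det by delta * cofactor(0,0).
Cofactor C_00 = (-1)^(0+0) * minor(0,0) = 4
Entry delta = 4 - 5 = -1
Det delta = -1 * 4 = -4
New det = 14 + -4 = 10

Answer: 10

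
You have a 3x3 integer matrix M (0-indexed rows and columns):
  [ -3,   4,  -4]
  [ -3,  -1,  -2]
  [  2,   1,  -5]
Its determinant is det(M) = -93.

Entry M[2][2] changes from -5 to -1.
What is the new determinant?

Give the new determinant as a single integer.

Answer: -33

Derivation:
det is linear in row 2: changing M[2][2] by delta changes det by delta * cofactor(2,2).
Cofactor C_22 = (-1)^(2+2) * minor(2,2) = 15
Entry delta = -1 - -5 = 4
Det delta = 4 * 15 = 60
New det = -93 + 60 = -33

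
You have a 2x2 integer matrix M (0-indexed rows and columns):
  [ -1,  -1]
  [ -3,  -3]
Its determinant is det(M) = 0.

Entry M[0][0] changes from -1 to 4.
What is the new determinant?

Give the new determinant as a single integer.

Answer: -15

Derivation:
det is linear in row 0: changing M[0][0] by delta changes det by delta * cofactor(0,0).
Cofactor C_00 = (-1)^(0+0) * minor(0,0) = -3
Entry delta = 4 - -1 = 5
Det delta = 5 * -3 = -15
New det = 0 + -15 = -15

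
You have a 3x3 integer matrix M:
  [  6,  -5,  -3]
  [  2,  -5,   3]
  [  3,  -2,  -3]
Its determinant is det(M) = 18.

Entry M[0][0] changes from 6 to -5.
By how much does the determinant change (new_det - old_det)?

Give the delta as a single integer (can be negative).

Cofactor C_00 = 21
Entry delta = -5 - 6 = -11
Det delta = entry_delta * cofactor = -11 * 21 = -231

Answer: -231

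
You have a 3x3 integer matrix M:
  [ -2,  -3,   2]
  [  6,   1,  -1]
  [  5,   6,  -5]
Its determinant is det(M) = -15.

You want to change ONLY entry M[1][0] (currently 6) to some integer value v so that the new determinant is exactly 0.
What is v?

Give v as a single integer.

Answer: 1

Derivation:
det is linear in entry M[1][0]: det = old_det + (v - 6) * C_10
Cofactor C_10 = -3
Want det = 0: -15 + (v - 6) * -3 = 0
  (v - 6) = 15 / -3 = -5
  v = 6 + (-5) = 1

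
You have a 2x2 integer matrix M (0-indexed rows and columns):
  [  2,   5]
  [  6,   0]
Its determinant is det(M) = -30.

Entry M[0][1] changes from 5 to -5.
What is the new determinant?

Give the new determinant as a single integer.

Answer: 30

Derivation:
det is linear in row 0: changing M[0][1] by delta changes det by delta * cofactor(0,1).
Cofactor C_01 = (-1)^(0+1) * minor(0,1) = -6
Entry delta = -5 - 5 = -10
Det delta = -10 * -6 = 60
New det = -30 + 60 = 30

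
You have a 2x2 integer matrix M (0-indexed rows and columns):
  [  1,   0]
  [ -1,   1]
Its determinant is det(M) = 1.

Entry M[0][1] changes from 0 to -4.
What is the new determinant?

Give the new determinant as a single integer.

Answer: -3

Derivation:
det is linear in row 0: changing M[0][1] by delta changes det by delta * cofactor(0,1).
Cofactor C_01 = (-1)^(0+1) * minor(0,1) = 1
Entry delta = -4 - 0 = -4
Det delta = -4 * 1 = -4
New det = 1 + -4 = -3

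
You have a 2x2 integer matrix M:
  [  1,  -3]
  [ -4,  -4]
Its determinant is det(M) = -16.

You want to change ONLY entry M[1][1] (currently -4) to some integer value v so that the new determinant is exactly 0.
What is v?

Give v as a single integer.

det is linear in entry M[1][1]: det = old_det + (v - -4) * C_11
Cofactor C_11 = 1
Want det = 0: -16 + (v - -4) * 1 = 0
  (v - -4) = 16 / 1 = 16
  v = -4 + (16) = 12

Answer: 12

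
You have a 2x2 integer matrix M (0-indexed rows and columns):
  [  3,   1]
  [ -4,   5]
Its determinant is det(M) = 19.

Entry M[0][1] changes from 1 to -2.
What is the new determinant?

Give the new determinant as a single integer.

Answer: 7

Derivation:
det is linear in row 0: changing M[0][1] by delta changes det by delta * cofactor(0,1).
Cofactor C_01 = (-1)^(0+1) * minor(0,1) = 4
Entry delta = -2 - 1 = -3
Det delta = -3 * 4 = -12
New det = 19 + -12 = 7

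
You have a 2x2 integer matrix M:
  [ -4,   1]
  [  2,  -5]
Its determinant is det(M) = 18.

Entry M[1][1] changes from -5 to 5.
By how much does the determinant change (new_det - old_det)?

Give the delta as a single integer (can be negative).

Answer: -40

Derivation:
Cofactor C_11 = -4
Entry delta = 5 - -5 = 10
Det delta = entry_delta * cofactor = 10 * -4 = -40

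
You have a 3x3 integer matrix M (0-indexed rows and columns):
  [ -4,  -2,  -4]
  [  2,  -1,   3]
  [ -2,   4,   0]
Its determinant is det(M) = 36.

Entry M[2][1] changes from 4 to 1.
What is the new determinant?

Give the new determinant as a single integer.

det is linear in row 2: changing M[2][1] by delta changes det by delta * cofactor(2,1).
Cofactor C_21 = (-1)^(2+1) * minor(2,1) = 4
Entry delta = 1 - 4 = -3
Det delta = -3 * 4 = -12
New det = 36 + -12 = 24

Answer: 24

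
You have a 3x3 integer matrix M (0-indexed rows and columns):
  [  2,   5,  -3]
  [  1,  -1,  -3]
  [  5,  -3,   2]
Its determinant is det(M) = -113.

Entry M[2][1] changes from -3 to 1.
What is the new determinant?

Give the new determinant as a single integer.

Answer: -101

Derivation:
det is linear in row 2: changing M[2][1] by delta changes det by delta * cofactor(2,1).
Cofactor C_21 = (-1)^(2+1) * minor(2,1) = 3
Entry delta = 1 - -3 = 4
Det delta = 4 * 3 = 12
New det = -113 + 12 = -101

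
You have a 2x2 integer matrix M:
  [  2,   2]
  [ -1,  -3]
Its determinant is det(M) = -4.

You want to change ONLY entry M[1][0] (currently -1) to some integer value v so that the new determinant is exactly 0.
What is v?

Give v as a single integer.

det is linear in entry M[1][0]: det = old_det + (v - -1) * C_10
Cofactor C_10 = -2
Want det = 0: -4 + (v - -1) * -2 = 0
  (v - -1) = 4 / -2 = -2
  v = -1 + (-2) = -3

Answer: -3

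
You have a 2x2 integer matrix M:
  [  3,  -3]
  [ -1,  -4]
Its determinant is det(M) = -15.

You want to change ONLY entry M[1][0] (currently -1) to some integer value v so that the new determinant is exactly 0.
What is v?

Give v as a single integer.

det is linear in entry M[1][0]: det = old_det + (v - -1) * C_10
Cofactor C_10 = 3
Want det = 0: -15 + (v - -1) * 3 = 0
  (v - -1) = 15 / 3 = 5
  v = -1 + (5) = 4

Answer: 4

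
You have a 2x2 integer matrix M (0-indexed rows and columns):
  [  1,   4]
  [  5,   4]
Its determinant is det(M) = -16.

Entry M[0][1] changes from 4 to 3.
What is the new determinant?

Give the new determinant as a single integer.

Answer: -11

Derivation:
det is linear in row 0: changing M[0][1] by delta changes det by delta * cofactor(0,1).
Cofactor C_01 = (-1)^(0+1) * minor(0,1) = -5
Entry delta = 3 - 4 = -1
Det delta = -1 * -5 = 5
New det = -16 + 5 = -11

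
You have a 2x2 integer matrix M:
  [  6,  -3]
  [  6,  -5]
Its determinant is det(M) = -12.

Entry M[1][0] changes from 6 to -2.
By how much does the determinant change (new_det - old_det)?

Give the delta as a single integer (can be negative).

Answer: -24

Derivation:
Cofactor C_10 = 3
Entry delta = -2 - 6 = -8
Det delta = entry_delta * cofactor = -8 * 3 = -24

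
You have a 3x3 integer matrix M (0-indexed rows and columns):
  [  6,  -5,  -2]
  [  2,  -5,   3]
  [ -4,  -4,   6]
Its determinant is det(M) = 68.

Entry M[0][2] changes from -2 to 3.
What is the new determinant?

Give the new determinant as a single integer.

Answer: -72

Derivation:
det is linear in row 0: changing M[0][2] by delta changes det by delta * cofactor(0,2).
Cofactor C_02 = (-1)^(0+2) * minor(0,2) = -28
Entry delta = 3 - -2 = 5
Det delta = 5 * -28 = -140
New det = 68 + -140 = -72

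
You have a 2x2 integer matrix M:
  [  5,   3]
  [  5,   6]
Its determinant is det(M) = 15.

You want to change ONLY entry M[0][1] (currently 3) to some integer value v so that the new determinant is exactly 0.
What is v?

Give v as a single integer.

Answer: 6

Derivation:
det is linear in entry M[0][1]: det = old_det + (v - 3) * C_01
Cofactor C_01 = -5
Want det = 0: 15 + (v - 3) * -5 = 0
  (v - 3) = -15 / -5 = 3
  v = 3 + (3) = 6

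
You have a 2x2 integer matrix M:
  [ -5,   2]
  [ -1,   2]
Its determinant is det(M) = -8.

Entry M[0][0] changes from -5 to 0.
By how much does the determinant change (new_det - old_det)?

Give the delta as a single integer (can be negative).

Answer: 10

Derivation:
Cofactor C_00 = 2
Entry delta = 0 - -5 = 5
Det delta = entry_delta * cofactor = 5 * 2 = 10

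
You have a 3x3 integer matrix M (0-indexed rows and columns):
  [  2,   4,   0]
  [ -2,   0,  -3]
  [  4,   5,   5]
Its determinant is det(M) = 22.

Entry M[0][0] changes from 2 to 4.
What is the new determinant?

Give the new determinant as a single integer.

Answer: 52

Derivation:
det is linear in row 0: changing M[0][0] by delta changes det by delta * cofactor(0,0).
Cofactor C_00 = (-1)^(0+0) * minor(0,0) = 15
Entry delta = 4 - 2 = 2
Det delta = 2 * 15 = 30
New det = 22 + 30 = 52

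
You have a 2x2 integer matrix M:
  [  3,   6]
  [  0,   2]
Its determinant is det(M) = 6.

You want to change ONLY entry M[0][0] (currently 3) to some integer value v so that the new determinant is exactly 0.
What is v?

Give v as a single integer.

det is linear in entry M[0][0]: det = old_det + (v - 3) * C_00
Cofactor C_00 = 2
Want det = 0: 6 + (v - 3) * 2 = 0
  (v - 3) = -6 / 2 = -3
  v = 3 + (-3) = 0

Answer: 0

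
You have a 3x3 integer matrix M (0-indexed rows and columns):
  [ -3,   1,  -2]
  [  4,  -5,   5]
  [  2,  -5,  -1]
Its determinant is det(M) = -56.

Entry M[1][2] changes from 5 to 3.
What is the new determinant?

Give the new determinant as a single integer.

Answer: -30

Derivation:
det is linear in row 1: changing M[1][2] by delta changes det by delta * cofactor(1,2).
Cofactor C_12 = (-1)^(1+2) * minor(1,2) = -13
Entry delta = 3 - 5 = -2
Det delta = -2 * -13 = 26
New det = -56 + 26 = -30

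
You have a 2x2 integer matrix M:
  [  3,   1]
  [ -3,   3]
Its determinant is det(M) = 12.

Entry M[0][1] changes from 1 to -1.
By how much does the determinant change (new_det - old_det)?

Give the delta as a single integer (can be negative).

Answer: -6

Derivation:
Cofactor C_01 = 3
Entry delta = -1 - 1 = -2
Det delta = entry_delta * cofactor = -2 * 3 = -6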